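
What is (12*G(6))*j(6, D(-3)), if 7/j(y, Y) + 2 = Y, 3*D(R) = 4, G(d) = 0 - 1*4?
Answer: 504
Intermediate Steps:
G(d) = -4 (G(d) = 0 - 4 = -4)
D(R) = 4/3 (D(R) = (1/3)*4 = 4/3)
j(y, Y) = 7/(-2 + Y)
(12*G(6))*j(6, D(-3)) = (12*(-4))*(7/(-2 + 4/3)) = -336/(-2/3) = -336*(-3)/2 = -48*(-21/2) = 504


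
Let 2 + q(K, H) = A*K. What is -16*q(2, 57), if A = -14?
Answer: 480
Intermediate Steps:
q(K, H) = -2 - 14*K
-16*q(2, 57) = -16*(-2 - 14*2) = -16*(-2 - 28) = -16*(-30) = 480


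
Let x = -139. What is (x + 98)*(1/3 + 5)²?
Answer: -10496/9 ≈ -1166.2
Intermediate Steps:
(x + 98)*(1/3 + 5)² = (-139 + 98)*(1/3 + 5)² = -41*(⅓ + 5)² = -41*(16/3)² = -41*256/9 = -10496/9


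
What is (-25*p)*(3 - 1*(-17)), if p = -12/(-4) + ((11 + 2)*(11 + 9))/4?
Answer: -34000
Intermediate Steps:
p = 68 (p = -12*(-¼) + (13*20)*(¼) = 3 + 260*(¼) = 3 + 65 = 68)
(-25*p)*(3 - 1*(-17)) = (-25*68)*(3 - 1*(-17)) = -1700*(3 + 17) = -1700*20 = -34000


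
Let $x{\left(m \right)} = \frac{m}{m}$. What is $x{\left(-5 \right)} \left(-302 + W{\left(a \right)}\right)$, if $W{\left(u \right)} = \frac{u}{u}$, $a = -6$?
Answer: $-301$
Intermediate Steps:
$x{\left(m \right)} = 1$
$W{\left(u \right)} = 1$
$x{\left(-5 \right)} \left(-302 + W{\left(a \right)}\right) = 1 \left(-302 + 1\right) = 1 \left(-301\right) = -301$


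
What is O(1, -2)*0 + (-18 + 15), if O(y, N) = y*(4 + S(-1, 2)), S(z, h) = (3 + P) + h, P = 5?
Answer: -3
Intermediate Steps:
S(z, h) = 8 + h (S(z, h) = (3 + 5) + h = 8 + h)
O(y, N) = 14*y (O(y, N) = y*(4 + (8 + 2)) = y*(4 + 10) = y*14 = 14*y)
O(1, -2)*0 + (-18 + 15) = (14*1)*0 + (-18 + 15) = 14*0 - 3 = 0 - 3 = -3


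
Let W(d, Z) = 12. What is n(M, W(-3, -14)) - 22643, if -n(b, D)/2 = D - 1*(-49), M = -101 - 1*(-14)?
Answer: -22765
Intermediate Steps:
M = -87 (M = -101 + 14 = -87)
n(b, D) = -98 - 2*D (n(b, D) = -2*(D - 1*(-49)) = -2*(D + 49) = -2*(49 + D) = -98 - 2*D)
n(M, W(-3, -14)) - 22643 = (-98 - 2*12) - 22643 = (-98 - 24) - 22643 = -122 - 22643 = -22765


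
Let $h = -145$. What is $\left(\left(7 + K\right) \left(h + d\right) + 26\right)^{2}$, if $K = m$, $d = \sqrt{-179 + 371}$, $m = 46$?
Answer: $59199609 - 6494832 \sqrt{3} \approx 4.795 \cdot 10^{7}$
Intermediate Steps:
$d = 8 \sqrt{3}$ ($d = \sqrt{192} = 8 \sqrt{3} \approx 13.856$)
$K = 46$
$\left(\left(7 + K\right) \left(h + d\right) + 26\right)^{2} = \left(\left(7 + 46\right) \left(-145 + 8 \sqrt{3}\right) + 26\right)^{2} = \left(53 \left(-145 + 8 \sqrt{3}\right) + 26\right)^{2} = \left(\left(-7685 + 424 \sqrt{3}\right) + 26\right)^{2} = \left(-7659 + 424 \sqrt{3}\right)^{2}$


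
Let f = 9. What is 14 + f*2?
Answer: 32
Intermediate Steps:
14 + f*2 = 14 + 9*2 = 14 + 18 = 32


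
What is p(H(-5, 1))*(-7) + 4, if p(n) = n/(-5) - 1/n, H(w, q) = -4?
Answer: -67/20 ≈ -3.3500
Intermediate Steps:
p(n) = -1/n - n/5 (p(n) = n*(-1/5) - 1/n = -n/5 - 1/n = -1/n - n/5)
p(H(-5, 1))*(-7) + 4 = (-1/(-4) - 1/5*(-4))*(-7) + 4 = (-1*(-1/4) + 4/5)*(-7) + 4 = (1/4 + 4/5)*(-7) + 4 = (21/20)*(-7) + 4 = -147/20 + 4 = -67/20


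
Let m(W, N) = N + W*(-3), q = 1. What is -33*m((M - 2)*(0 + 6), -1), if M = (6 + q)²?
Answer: 27951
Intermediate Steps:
M = 49 (M = (6 + 1)² = 7² = 49)
m(W, N) = N - 3*W
-33*m((M - 2)*(0 + 6), -1) = -33*(-1 - 3*(49 - 2)*(0 + 6)) = -33*(-1 - 141*6) = -33*(-1 - 3*282) = -33*(-1 - 846) = -33*(-847) = 27951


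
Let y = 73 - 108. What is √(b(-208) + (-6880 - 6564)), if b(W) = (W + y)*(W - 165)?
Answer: √77195 ≈ 277.84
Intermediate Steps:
y = -35
b(W) = (-165 + W)*(-35 + W) (b(W) = (W - 35)*(W - 165) = (-35 + W)*(-165 + W) = (-165 + W)*(-35 + W))
√(b(-208) + (-6880 - 6564)) = √((5775 + (-208)² - 200*(-208)) + (-6880 - 6564)) = √((5775 + 43264 + 41600) - 13444) = √(90639 - 13444) = √77195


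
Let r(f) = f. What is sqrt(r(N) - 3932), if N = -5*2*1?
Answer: 3*I*sqrt(438) ≈ 62.785*I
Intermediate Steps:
N = -10 (N = -10*1 = -10)
sqrt(r(N) - 3932) = sqrt(-10 - 3932) = sqrt(-3942) = 3*I*sqrt(438)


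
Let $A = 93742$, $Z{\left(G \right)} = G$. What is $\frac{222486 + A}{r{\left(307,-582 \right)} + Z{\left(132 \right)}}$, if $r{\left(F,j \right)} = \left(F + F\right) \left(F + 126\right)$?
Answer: $\frac{158114}{132997} \approx 1.1889$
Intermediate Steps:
$r{\left(F,j \right)} = 2 F \left(126 + F\right)$
$\frac{222486 + A}{r{\left(307,-582 \right)} + Z{\left(132 \right)}} = \frac{222486 + 93742}{2 \cdot 307 \left(126 + 307\right) + 132} = \frac{316228}{2 \cdot 307 \cdot 433 + 132} = \frac{316228}{265862 + 132} = \frac{316228}{265994} = 316228 \cdot \frac{1}{265994} = \frac{158114}{132997}$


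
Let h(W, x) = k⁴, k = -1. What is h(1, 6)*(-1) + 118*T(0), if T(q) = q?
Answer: -1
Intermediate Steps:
h(W, x) = 1 (h(W, x) = (-1)⁴ = 1)
h(1, 6)*(-1) + 118*T(0) = 1*(-1) + 118*0 = -1 + 0 = -1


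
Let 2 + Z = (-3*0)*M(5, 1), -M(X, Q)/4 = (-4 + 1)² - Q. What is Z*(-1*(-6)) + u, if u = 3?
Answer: -9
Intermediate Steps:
M(X, Q) = -36 + 4*Q (M(X, Q) = -4*((-4 + 1)² - Q) = -4*((-3)² - Q) = -4*(9 - Q) = -36 + 4*Q)
Z = -2 (Z = -2 + (-3*0)*(-36 + 4*1) = -2 + 0*(-36 + 4) = -2 + 0*(-32) = -2 + 0 = -2)
Z*(-1*(-6)) + u = -(-2)*(-6) + 3 = -2*6 + 3 = -12 + 3 = -9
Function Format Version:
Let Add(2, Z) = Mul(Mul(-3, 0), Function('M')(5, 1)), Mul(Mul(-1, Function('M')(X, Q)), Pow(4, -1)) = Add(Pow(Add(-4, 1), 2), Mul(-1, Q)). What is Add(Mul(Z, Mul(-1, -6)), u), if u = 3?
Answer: -9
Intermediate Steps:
Function('M')(X, Q) = Add(-36, Mul(4, Q)) (Function('M')(X, Q) = Mul(-4, Add(Pow(Add(-4, 1), 2), Mul(-1, Q))) = Mul(-4, Add(Pow(-3, 2), Mul(-1, Q))) = Mul(-4, Add(9, Mul(-1, Q))) = Add(-36, Mul(4, Q)))
Z = -2 (Z = Add(-2, Mul(Mul(-3, 0), Add(-36, Mul(4, 1)))) = Add(-2, Mul(0, Add(-36, 4))) = Add(-2, Mul(0, -32)) = Add(-2, 0) = -2)
Add(Mul(Z, Mul(-1, -6)), u) = Add(Mul(-2, Mul(-1, -6)), 3) = Add(Mul(-2, 6), 3) = Add(-12, 3) = -9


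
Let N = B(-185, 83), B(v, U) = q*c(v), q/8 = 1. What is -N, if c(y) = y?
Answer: 1480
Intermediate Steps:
q = 8 (q = 8*1 = 8)
B(v, U) = 8*v
N = -1480 (N = 8*(-185) = -1480)
-N = -1*(-1480) = 1480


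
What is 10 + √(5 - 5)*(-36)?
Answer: 10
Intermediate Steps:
10 + √(5 - 5)*(-36) = 10 + √0*(-36) = 10 + 0*(-36) = 10 + 0 = 10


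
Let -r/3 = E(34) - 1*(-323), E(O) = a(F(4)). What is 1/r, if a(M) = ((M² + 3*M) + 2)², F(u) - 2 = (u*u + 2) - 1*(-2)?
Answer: -1/915081 ≈ -1.0928e-6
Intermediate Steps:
F(u) = 6 + u² (F(u) = 2 + ((u*u + 2) - 1*(-2)) = 2 + ((u² + 2) + 2) = 2 + ((2 + u²) + 2) = 2 + (4 + u²) = 6 + u²)
a(M) = (2 + M² + 3*M)²
E(O) = 304704 (E(O) = (2 + (6 + 4²)² + 3*(6 + 4²))² = (2 + (6 + 16)² + 3*(6 + 16))² = (2 + 22² + 3*22)² = (2 + 484 + 66)² = 552² = 304704)
r = -915081 (r = -3*(304704 - 1*(-323)) = -3*(304704 + 323) = -3*305027 = -915081)
1/r = 1/(-915081) = -1/915081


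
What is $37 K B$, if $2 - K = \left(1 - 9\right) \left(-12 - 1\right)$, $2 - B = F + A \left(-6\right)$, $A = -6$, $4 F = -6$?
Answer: $122655$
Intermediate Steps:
$F = - \frac{3}{2}$ ($F = \frac{1}{4} \left(-6\right) = - \frac{3}{2} \approx -1.5$)
$B = - \frac{65}{2}$ ($B = 2 - \left(- \frac{3}{2} - -36\right) = 2 - \left(- \frac{3}{2} + 36\right) = 2 - \frac{69}{2} = - \frac{65}{2} \approx -32.5$)
$K = -102$ ($K = 2 - \left(1 - 9\right) \left(-12 - 1\right) = 2 - \left(-8\right) \left(-13\right) = 2 - 104 = -102$)
$37 K B = 37 \left(\left(-102\right) \left(- \frac{65}{2}\right)\right) = 37 \cdot 3315 = 122655$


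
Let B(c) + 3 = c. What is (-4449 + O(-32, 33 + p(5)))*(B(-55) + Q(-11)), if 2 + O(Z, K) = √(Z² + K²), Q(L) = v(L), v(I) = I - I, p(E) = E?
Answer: 258158 - 116*√617 ≈ 2.5528e+5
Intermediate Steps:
B(c) = -3 + c
v(I) = 0
Q(L) = 0
O(Z, K) = -2 + √(K² + Z²) (O(Z, K) = -2 + √(Z² + K²) = -2 + √(K² + Z²))
(-4449 + O(-32, 33 + p(5)))*(B(-55) + Q(-11)) = (-4449 + (-2 + √((33 + 5)² + (-32)²)))*((-3 - 55) + 0) = (-4449 + (-2 + √(38² + 1024)))*(-58 + 0) = (-4449 + (-2 + √(1444 + 1024)))*(-58) = (-4449 + (-2 + √2468))*(-58) = (-4449 + (-2 + 2*√617))*(-58) = (-4451 + 2*√617)*(-58) = 258158 - 116*√617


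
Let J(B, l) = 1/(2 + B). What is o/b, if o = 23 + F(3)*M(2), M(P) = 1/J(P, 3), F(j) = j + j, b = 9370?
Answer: 47/9370 ≈ 0.0050160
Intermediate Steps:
F(j) = 2*j
M(P) = 2 + P (M(P) = 1/(1/(2 + P)) = 2 + P)
o = 47 (o = 23 + (2*3)*(2 + 2) = 23 + 6*4 = 23 + 24 = 47)
o/b = 47/9370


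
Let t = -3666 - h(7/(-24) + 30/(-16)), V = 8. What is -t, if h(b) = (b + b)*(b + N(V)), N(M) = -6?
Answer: 66625/18 ≈ 3701.4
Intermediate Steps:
h(b) = 2*b*(-6 + b) (h(b) = (b + b)*(b - 6) = (2*b)*(-6 + b) = 2*b*(-6 + b))
t = -66625/18 (t = -3666 - 2*(7/(-24) + 30/(-16))*(-6 + (7/(-24) + 30/(-16))) = -3666 - 2*(7*(-1/24) + 30*(-1/16))*(-6 + (7*(-1/24) + 30*(-1/16))) = -3666 - 2*(-7/24 - 15/8)*(-6 + (-7/24 - 15/8)) = -3666 - 2*(-13)*(-6 - 13/6)/6 = -3666 - 2*(-13)*(-49)/(6*6) = -3666 - 1*637/18 = -3666 - 637/18 = -66625/18 ≈ -3701.4)
-t = -1*(-66625/18) = 66625/18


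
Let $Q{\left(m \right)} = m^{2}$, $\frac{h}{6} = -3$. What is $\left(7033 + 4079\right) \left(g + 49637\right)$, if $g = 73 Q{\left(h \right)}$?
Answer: $814387368$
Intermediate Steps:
$h = -18$ ($h = 6 \left(-3\right) = -18$)
$g = 23652$ ($g = 73 \left(-18\right)^{2} = 73 \cdot 324 = 23652$)
$\left(7033 + 4079\right) \left(g + 49637\right) = \left(7033 + 4079\right) \left(23652 + 49637\right) = 11112 \cdot 73289 = 814387368$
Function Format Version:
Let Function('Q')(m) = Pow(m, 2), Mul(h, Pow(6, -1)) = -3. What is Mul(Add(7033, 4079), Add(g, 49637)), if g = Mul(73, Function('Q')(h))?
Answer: 814387368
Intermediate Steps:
h = -18 (h = Mul(6, -3) = -18)
g = 23652 (g = Mul(73, Pow(-18, 2)) = Mul(73, 324) = 23652)
Mul(Add(7033, 4079), Add(g, 49637)) = Mul(Add(7033, 4079), Add(23652, 49637)) = Mul(11112, 73289) = 814387368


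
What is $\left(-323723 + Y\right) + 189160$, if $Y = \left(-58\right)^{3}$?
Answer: $-329675$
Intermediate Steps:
$Y = -195112$
$\left(-323723 + Y\right) + 189160 = \left(-323723 - 195112\right) + 189160 = -518835 + 189160 = -329675$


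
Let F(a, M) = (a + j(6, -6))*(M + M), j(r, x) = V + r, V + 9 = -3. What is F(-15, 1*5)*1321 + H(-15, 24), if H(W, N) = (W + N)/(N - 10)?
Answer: -3883731/14 ≈ -2.7741e+5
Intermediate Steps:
V = -12 (V = -9 - 3 = -12)
j(r, x) = -12 + r
H(W, N) = (N + W)/(-10 + N)
F(a, M) = 2*M*(-6 + a) (F(a, M) = (a + (-12 + 6))*(M + M) = (a - 6)*(2*M) = (-6 + a)*(2*M) = 2*M*(-6 + a))
F(-15, 1*5)*1321 + H(-15, 24) = (2*(1*5)*(-6 - 15))*1321 + (24 - 15)/(-10 + 24) = (2*5*(-21))*1321 + 9/14 = -210*1321 + (1/14)*9 = -277410 + 9/14 = -3883731/14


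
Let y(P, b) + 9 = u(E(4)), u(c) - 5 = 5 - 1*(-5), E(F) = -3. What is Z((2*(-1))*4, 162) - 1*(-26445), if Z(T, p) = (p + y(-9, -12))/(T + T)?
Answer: 52869/2 ≈ 26435.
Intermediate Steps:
u(c) = 15 (u(c) = 5 + (5 - 1*(-5)) = 5 + (5 + 5) = 5 + 10 = 15)
y(P, b) = 6 (y(P, b) = -9 + 15 = 6)
Z(T, p) = (6 + p)/(2*T) (Z(T, p) = (p + 6)/(T + T) = (6 + p)/((2*T)) = (6 + p)*(1/(2*T)) = (6 + p)/(2*T))
Z((2*(-1))*4, 162) - 1*(-26445) = (6 + 162)/(2*(((2*(-1))*4))) - 1*(-26445) = (½)*168/(-2*4) + 26445 = (½)*168/(-8) + 26445 = (½)*(-⅛)*168 + 26445 = -21/2 + 26445 = 52869/2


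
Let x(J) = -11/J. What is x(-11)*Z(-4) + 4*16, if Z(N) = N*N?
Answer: 80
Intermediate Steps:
Z(N) = N**2
x(-11)*Z(-4) + 4*16 = -11/(-11)*(-4)**2 + 4*16 = -11*(-1/11)*16 + 64 = 1*16 + 64 = 16 + 64 = 80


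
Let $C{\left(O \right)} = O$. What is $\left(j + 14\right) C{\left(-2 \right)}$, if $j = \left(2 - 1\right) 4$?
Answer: $-36$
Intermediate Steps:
$j = 4$ ($j = 1 \cdot 4 = 4$)
$\left(j + 14\right) C{\left(-2 \right)} = \left(4 + 14\right) \left(-2\right) = 18 \left(-2\right) = -36$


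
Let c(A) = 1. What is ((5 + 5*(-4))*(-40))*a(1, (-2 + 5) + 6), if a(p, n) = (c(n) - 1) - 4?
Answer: -2400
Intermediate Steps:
a(p, n) = -4 (a(p, n) = (1 - 1) - 4 = 0 - 4 = -4)
((5 + 5*(-4))*(-40))*a(1, (-2 + 5) + 6) = ((5 + 5*(-4))*(-40))*(-4) = ((5 - 20)*(-40))*(-4) = -15*(-40)*(-4) = 600*(-4) = -2400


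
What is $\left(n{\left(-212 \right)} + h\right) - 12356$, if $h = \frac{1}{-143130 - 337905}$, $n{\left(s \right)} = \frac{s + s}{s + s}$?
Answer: $- \frac{5943187426}{481035} \approx -12355.0$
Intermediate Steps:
$n{\left(s \right)} = 1$ ($n{\left(s \right)} = \frac{2 s}{2 s} = 2 s \frac{1}{2 s} = 1$)
$h = - \frac{1}{481035}$ ($h = \frac{1}{-481035} = - \frac{1}{481035} \approx -2.0789 \cdot 10^{-6}$)
$\left(n{\left(-212 \right)} + h\right) - 12356 = \left(1 - \frac{1}{481035}\right) - 12356 = \frac{481034}{481035} - 12356 = - \frac{5943187426}{481035}$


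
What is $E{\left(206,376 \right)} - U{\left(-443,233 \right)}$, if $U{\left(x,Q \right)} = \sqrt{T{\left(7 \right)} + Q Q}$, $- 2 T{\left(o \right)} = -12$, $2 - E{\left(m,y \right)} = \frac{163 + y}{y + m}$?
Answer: $\frac{625}{582} - \sqrt{54295} \approx -231.94$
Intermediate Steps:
$E{\left(m,y \right)} = 2 - \frac{163 + y}{m + y}$ ($E{\left(m,y \right)} = 2 - \frac{163 + y}{y + m} = 2 - \frac{163 + y}{m + y}$)
$T{\left(o \right)} = 6$ ($T{\left(o \right)} = \left(- \frac{1}{2}\right) \left(-12\right) = 6$)
$U{\left(x,Q \right)} = \sqrt{6 + Q^{2}}$ ($U{\left(x,Q \right)} = \sqrt{6 + Q Q} = \sqrt{6 + Q^{2}}$)
$E{\left(206,376 \right)} - U{\left(-443,233 \right)} = \frac{-163 + 376 + 2 \cdot 206}{206 + 376} - \sqrt{6 + 233^{2}} = \frac{-163 + 376 + 412}{582} - \sqrt{6 + 54289} = \frac{1}{582} \cdot 625 - \sqrt{54295} = \frac{625}{582} - \sqrt{54295}$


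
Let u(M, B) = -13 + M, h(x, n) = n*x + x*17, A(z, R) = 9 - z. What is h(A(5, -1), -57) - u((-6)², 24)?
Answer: -183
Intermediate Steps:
h(x, n) = 17*x + n*x (h(x, n) = n*x + 17*x = 17*x + n*x)
h(A(5, -1), -57) - u((-6)², 24) = (9 - 1*5)*(17 - 57) - (-13 + (-6)²) = (9 - 5)*(-40) - (-13 + 36) = 4*(-40) - 1*23 = -160 - 23 = -183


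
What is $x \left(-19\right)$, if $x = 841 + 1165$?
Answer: $-38114$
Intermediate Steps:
$x = 2006$
$x \left(-19\right) = 2006 \left(-19\right) = -38114$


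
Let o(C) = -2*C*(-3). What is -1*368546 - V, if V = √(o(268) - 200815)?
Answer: -368546 - I*√199207 ≈ -3.6855e+5 - 446.33*I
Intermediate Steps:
o(C) = 6*C
V = I*√199207 (V = √(6*268 - 200815) = √(1608 - 200815) = √(-199207) = I*√199207 ≈ 446.33*I)
-1*368546 - V = -1*368546 - I*√199207 = -368546 - I*√199207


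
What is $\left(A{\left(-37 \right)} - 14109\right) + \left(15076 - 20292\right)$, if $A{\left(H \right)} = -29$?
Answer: $-19354$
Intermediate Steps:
$\left(A{\left(-37 \right)} - 14109\right) + \left(15076 - 20292\right) = \left(-29 - 14109\right) + \left(15076 - 20292\right) = \left(-29 - 14109\right) - 5216 = -14138 - 5216 = -19354$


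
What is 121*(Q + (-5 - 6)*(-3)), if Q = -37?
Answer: -484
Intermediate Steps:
121*(Q + (-5 - 6)*(-3)) = 121*(-37 + (-5 - 6)*(-3)) = 121*(-37 - 11*(-3)) = 121*(-37 + 33) = 121*(-4) = -484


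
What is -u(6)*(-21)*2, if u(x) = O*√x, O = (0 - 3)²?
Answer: 378*√6 ≈ 925.91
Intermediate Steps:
O = 9 (O = (-3)² = 9)
u(x) = 9*√x
-u(6)*(-21)*2 = -(9*√6)*(-21)*2 = -(-189*√6)*2 = -(-378)*√6 = 378*√6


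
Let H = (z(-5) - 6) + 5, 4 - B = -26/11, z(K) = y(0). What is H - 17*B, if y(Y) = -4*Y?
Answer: -1201/11 ≈ -109.18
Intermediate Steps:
z(K) = 0 (z(K) = -4*0 = 0)
B = 70/11 (B = 4 - (-26)/11 = 4 - 1*(-26/11) = 4 + 26/11 = 70/11 ≈ 6.3636)
H = -1 (H = (0 - 6) + 5 = -6 + 5 = -1)
H - 17*B = -1 - 17*70/11 = -1 - 1190/11 = -1201/11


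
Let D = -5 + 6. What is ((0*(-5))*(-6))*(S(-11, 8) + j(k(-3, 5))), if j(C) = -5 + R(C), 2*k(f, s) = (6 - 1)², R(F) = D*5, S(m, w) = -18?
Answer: 0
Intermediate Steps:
D = 1
R(F) = 5 (R(F) = 1*5 = 5)
k(f, s) = 25/2 (k(f, s) = (6 - 1)²/2 = (½)*5² = (½)*25 = 25/2)
j(C) = 0 (j(C) = -5 + 5 = 0)
((0*(-5))*(-6))*(S(-11, 8) + j(k(-3, 5))) = ((0*(-5))*(-6))*(-18 + 0) = (0*(-6))*(-18) = 0*(-18) = 0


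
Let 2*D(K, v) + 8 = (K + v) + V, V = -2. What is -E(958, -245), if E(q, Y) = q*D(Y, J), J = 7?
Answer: 118792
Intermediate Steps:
D(K, v) = -5 + K/2 + v/2 (D(K, v) = -4 + ((K + v) - 2)/2 = -4 + (-2 + K + v)/2 = -4 + (-1 + K/2 + v/2) = -5 + K/2 + v/2)
E(q, Y) = q*(-3/2 + Y/2) (E(q, Y) = q*(-5 + Y/2 + (½)*7) = q*(-5 + Y/2 + 7/2) = q*(-3/2 + Y/2))
-E(958, -245) = -958*(-3 - 245)/2 = -958*(-248)/2 = -1*(-118792) = 118792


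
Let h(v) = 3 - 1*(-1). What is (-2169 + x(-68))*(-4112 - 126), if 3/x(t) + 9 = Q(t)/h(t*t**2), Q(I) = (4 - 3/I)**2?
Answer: 835247412402/90839 ≈ 9.1948e+6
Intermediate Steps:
h(v) = 4 (h(v) = 3 + 1 = 4)
x(t) = 3/(-9 + (-3 + 4*t)**2/(4*t**2)) (x(t) = 3/(-9 + ((-3 + 4*t)**2/t**2)/4) = 3/(-9 + ((-3 + 4*t)**2/t**2)*(1/4)) = 3/(-9 + (-3 + 4*t)**2/(4*t**2)))
(-2169 + x(-68))*(-4112 - 126) = (-2169 - 12*(-68)**2/(-9 + 20*(-68)**2 + 24*(-68)))*(-4112 - 126) = (-2169 - 12*4624/(-9 + 20*4624 - 1632))*(-4238) = (-2169 - 12*4624/(-9 + 92480 - 1632))*(-4238) = (-2169 - 12*4624/90839)*(-4238) = (-2169 - 12*4624*1/90839)*(-4238) = (-2169 - 55488/90839)*(-4238) = -197085279/90839*(-4238) = 835247412402/90839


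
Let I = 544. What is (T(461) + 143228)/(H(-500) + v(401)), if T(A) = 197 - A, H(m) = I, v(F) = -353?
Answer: 142964/191 ≈ 748.50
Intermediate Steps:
H(m) = 544
(T(461) + 143228)/(H(-500) + v(401)) = ((197 - 1*461) + 143228)/(544 - 353) = ((197 - 461) + 143228)/191 = (-264 + 143228)*(1/191) = 142964*(1/191) = 142964/191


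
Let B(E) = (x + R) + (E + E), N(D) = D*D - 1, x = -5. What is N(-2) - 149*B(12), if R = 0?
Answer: -2828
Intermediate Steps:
N(D) = -1 + D² (N(D) = D² - 1 = -1 + D²)
B(E) = -5 + 2*E (B(E) = (-5 + 0) + (E + E) = -5 + 2*E)
N(-2) - 149*B(12) = (-1 + (-2)²) - 149*(-5 + 2*12) = (-1 + 4) - 149*(-5 + 24) = 3 - 149*19 = 3 - 2831 = -2828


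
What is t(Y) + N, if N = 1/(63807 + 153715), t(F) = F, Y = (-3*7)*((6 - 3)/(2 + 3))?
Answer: -13703881/1087610 ≈ -12.600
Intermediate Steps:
Y = -63/5 ≈ -12.600
N = 1/217522 ≈ 4.5972e-6
t(Y) + N = -63/5 + 1/217522 = -13703881/1087610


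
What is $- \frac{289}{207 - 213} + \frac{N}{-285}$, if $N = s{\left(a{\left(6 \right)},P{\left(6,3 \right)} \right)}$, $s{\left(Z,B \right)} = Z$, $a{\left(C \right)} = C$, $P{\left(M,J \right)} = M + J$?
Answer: $\frac{27443}{570} \approx 48.146$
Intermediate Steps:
$P{\left(M,J \right)} = J + M$
$N = 6$
$- \frac{289}{207 - 213} + \frac{N}{-285} = - \frac{289}{207 - 213} + \frac{6}{-285} = - \frac{289}{207 - 213} + 6 \left(- \frac{1}{285}\right) = - \frac{289}{-6} - \frac{2}{95} = \left(-289\right) \left(- \frac{1}{6}\right) - \frac{2}{95} = \frac{289}{6} - \frac{2}{95} = \frac{27443}{570}$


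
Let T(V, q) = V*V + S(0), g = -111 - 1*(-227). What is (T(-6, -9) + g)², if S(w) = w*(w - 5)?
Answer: 23104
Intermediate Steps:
S(w) = w*(-5 + w)
g = 116 (g = -111 + 227 = 116)
T(V, q) = V² (T(V, q) = V*V + 0*(-5 + 0) = V² + 0*(-5) = V² + 0 = V²)
(T(-6, -9) + g)² = ((-6)² + 116)² = (36 + 116)² = 152² = 23104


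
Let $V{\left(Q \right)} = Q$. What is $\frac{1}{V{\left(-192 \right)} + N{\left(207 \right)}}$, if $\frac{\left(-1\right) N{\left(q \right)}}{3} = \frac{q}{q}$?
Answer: $- \frac{1}{195} \approx -0.0051282$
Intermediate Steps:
$N{\left(q \right)} = -3$ ($N{\left(q \right)} = - 3 \frac{q}{q} = \left(-3\right) 1 = -3$)
$\frac{1}{V{\left(-192 \right)} + N{\left(207 \right)}} = \frac{1}{-192 - 3} = \frac{1}{-195} = - \frac{1}{195}$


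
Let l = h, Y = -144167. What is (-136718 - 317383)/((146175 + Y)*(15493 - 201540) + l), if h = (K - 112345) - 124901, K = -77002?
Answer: 151367/124632208 ≈ 0.0012145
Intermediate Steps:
h = -314248 (h = (-77002 - 112345) - 124901 = -189347 - 124901 = -314248)
l = -314248
(-136718 - 317383)/((146175 + Y)*(15493 - 201540) + l) = (-136718 - 317383)/((146175 - 144167)*(15493 - 201540) - 314248) = -454101/(2008*(-186047) - 314248) = -454101/(-373582376 - 314248) = -454101/(-373896624) = -454101*(-1/373896624) = 151367/124632208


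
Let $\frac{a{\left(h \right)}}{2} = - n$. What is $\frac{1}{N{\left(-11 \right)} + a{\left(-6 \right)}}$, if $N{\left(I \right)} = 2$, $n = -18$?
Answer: $\frac{1}{38} \approx 0.026316$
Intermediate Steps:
$a{\left(h \right)} = 36$ ($a{\left(h \right)} = 2 \left(\left(-1\right) \left(-18\right)\right) = 2 \cdot 18 = 36$)
$\frac{1}{N{\left(-11 \right)} + a{\left(-6 \right)}} = \frac{1}{2 + 36} = \frac{1}{38}$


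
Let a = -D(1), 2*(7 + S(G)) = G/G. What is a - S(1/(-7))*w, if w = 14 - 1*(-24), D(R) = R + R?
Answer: 245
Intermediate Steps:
D(R) = 2*R
S(G) = -13/2 (S(G) = -7 + (G/G)/2 = -7 + (½)*1 = -7 + ½ = -13/2)
w = 38 (w = 14 + 24 = 38)
a = -2 ≈ -2.0000
a - S(1/(-7))*w = -2 - (-13)*38/2 = -2 - 1*(-247) = -2 + 247 = 245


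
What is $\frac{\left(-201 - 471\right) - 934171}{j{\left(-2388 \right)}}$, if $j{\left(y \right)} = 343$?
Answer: $- \frac{133549}{49} \approx -2725.5$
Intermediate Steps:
$\frac{\left(-201 - 471\right) - 934171}{j{\left(-2388 \right)}} = \frac{\left(-201 - 471\right) - 934171}{343} = \left(-672 - 934171\right) \frac{1}{343} = \left(-934843\right) \frac{1}{343} = - \frac{133549}{49}$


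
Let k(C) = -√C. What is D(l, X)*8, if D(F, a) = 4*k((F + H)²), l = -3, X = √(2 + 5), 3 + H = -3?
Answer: -288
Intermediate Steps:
H = -6 (H = -3 - 3 = -6)
X = √7 ≈ 2.6458
D(F, a) = -4*√((-6 + F)²) (D(F, a) = 4*(-√((F - 6)²)) = 4*(-√((-6 + F)²)) = -4*√((-6 + F)²))
D(l, X)*8 = -4*√((-6 - 3)²)*8 = -4*√((-9)²)*8 = -4*√81*8 = -4*9*8 = -36*8 = -288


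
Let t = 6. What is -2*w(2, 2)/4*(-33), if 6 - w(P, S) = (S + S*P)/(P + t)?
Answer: 693/8 ≈ 86.625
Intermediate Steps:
w(P, S) = 6 - (S + P*S)/(6 + P) (w(P, S) = 6 - (S + S*P)/(P + 6) = 6 - (S + P*S)/(6 + P))
-2*w(2, 2)/4*(-33) = -2*(36 - 1*2 + 6*2 - 1*2*2)/(6 + 2)/4*(-33) = -2*(36 - 2 + 12 - 4)/8/4*(-33) = -2*(⅛)*42/4*(-33) = -21/(2*4)*(-33) = -2*21/16*(-33) = -21/8*(-33) = 693/8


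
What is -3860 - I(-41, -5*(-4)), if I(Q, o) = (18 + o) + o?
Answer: -3918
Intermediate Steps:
I(Q, o) = 18 + 2*o
-3860 - I(-41, -5*(-4)) = -3860 - (18 + 2*(-5*(-4))) = -3860 - (18 + 2*20) = -3860 - (18 + 40) = -3860 - 1*58 = -3860 - 58 = -3918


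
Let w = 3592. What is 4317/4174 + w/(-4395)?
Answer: 3980207/18344730 ≈ 0.21697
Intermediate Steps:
4317/4174 + w/(-4395) = 4317/4174 + 3592/(-4395) = 4317*(1/4174) + 3592*(-1/4395) = 4317/4174 - 3592/4395 = 3980207/18344730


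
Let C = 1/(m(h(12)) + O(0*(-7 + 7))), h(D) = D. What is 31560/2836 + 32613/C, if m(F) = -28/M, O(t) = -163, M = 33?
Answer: -41674576583/7799 ≈ -5.3436e+6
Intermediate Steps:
m(F) = -28/33
C = -33/5407 (C = 1/(-28/33 - 163) = 1/(-5407/33) = -33/5407 ≈ -0.0061032)
31560/2836 + 32613/C = 31560/2836 + 32613/(-33/5407) = 31560*(1/2836) + 32613*(-5407/33) = 7890/709 - 58779497/11 = -41674576583/7799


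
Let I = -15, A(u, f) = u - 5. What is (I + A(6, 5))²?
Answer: 196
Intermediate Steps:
A(u, f) = -5 + u
(I + A(6, 5))² = (-15 + (-5 + 6))² = (-15 + 1)² = (-14)² = 196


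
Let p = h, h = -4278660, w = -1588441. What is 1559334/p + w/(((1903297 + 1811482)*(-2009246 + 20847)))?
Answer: -1919659310584079359/5267360522122743310 ≈ -0.36444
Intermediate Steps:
p = -4278660
1559334/p + w/(((1903297 + 1811482)*(-2009246 + 20847))) = 1559334/(-4278660) - 1588441*1/((-2009246 + 20847)*(1903297 + 1811482)) = 1559334*(-1/4278660) - 1588441/(3714779*(-1988399)) = -259889/713110 - 1588441/(-7386462848821) = -259889/713110 - 1588441*(-1/7386462848821) = -259889/713110 + 1588441/7386462848821 = -1919659310584079359/5267360522122743310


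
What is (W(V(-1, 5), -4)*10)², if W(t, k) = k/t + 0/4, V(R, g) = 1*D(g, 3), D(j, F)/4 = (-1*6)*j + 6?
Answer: 25/144 ≈ 0.17361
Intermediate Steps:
D(j, F) = 24 - 24*j (D(j, F) = 4*((-1*6)*j + 6) = 4*(-6*j + 6) = 4*(6 - 6*j) = 24 - 24*j)
V(R, g) = 24 - 24*g (V(R, g) = 1*(24 - 24*g) = 24 - 24*g)
W(t, k) = k/t (W(t, k) = k/t + 0*(¼) = k/t + 0 = k/t)
(W(V(-1, 5), -4)*10)² = (-4/(24 - 24*5)*10)² = (-4/(24 - 120)*10)² = (-4/(-96)*10)² = (-4*(-1/96)*10)² = ((1/24)*10)² = (5/12)² = 25/144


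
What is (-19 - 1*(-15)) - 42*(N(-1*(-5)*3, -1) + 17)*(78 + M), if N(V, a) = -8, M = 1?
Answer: -29866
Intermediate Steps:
(-19 - 1*(-15)) - 42*(N(-1*(-5)*3, -1) + 17)*(78 + M) = (-19 - 1*(-15)) - 42*(-8 + 17)*(78 + 1) = (-19 + 15) - 378*79 = -4 - 42*711 = -4 - 29862 = -29866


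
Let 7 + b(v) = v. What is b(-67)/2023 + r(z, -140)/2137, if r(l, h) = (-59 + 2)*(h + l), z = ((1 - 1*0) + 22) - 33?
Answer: 17138512/4323151 ≈ 3.9644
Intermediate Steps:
z = -10 (z = ((1 + 0) + 22) - 33 = (1 + 22) - 33 = 23 - 33 = -10)
b(v) = -7 + v
r(l, h) = -57*h - 57*l (r(l, h) = -57*(h + l) = -57*h - 57*l)
b(-67)/2023 + r(z, -140)/2137 = (-7 - 67)/2023 + (-57*(-140) - 57*(-10))/2137 = -74*1/2023 + (7980 + 570)*(1/2137) = -74/2023 + 8550*(1/2137) = -74/2023 + 8550/2137 = 17138512/4323151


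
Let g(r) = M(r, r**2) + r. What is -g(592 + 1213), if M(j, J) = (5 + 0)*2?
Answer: -1815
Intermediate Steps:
M(j, J) = 10 (M(j, J) = 5*2 = 10)
g(r) = 10 + r
-g(592 + 1213) = -(10 + (592 + 1213)) = -(10 + 1805) = -1*1815 = -1815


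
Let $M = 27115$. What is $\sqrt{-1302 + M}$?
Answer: $\sqrt{25813} \approx 160.66$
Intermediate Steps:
$\sqrt{-1302 + M} = \sqrt{-1302 + 27115} = \sqrt{25813}$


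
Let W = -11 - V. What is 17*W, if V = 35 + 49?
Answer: -1615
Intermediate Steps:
V = 84
W = -95 (W = -11 - 1*84 = -11 - 84 = -95)
17*W = 17*(-95) = -1615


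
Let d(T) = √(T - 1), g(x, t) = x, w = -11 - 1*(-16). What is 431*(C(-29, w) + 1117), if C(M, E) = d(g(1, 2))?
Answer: 481427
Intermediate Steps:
w = 5 (w = -11 + 16 = 5)
d(T) = √(-1 + T)
C(M, E) = 0 (C(M, E) = √(-1 + 1) = √0 = 0)
431*(C(-29, w) + 1117) = 431*(0 + 1117) = 431*1117 = 481427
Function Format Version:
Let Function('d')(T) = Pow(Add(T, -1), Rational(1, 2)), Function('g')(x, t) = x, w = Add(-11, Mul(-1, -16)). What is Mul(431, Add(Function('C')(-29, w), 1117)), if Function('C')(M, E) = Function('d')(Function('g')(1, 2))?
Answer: 481427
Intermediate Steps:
w = 5 (w = Add(-11, 16) = 5)
Function('d')(T) = Pow(Add(-1, T), Rational(1, 2))
Function('C')(M, E) = 0 (Function('C')(M, E) = Pow(Add(-1, 1), Rational(1, 2)) = Pow(0, Rational(1, 2)) = 0)
Mul(431, Add(Function('C')(-29, w), 1117)) = Mul(431, Add(0, 1117)) = Mul(431, 1117) = 481427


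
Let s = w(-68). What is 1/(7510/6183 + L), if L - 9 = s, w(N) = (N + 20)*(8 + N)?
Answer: 6183/17870197 ≈ 0.00034600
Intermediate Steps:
w(N) = (8 + N)*(20 + N) (w(N) = (20 + N)*(8 + N) = (8 + N)*(20 + N))
s = 2880 (s = 160 + (-68)² + 28*(-68) = 160 + 4624 - 1904 = 2880)
L = 2889 (L = 9 + 2880 = 2889)
1/(7510/6183 + L) = 1/(7510/6183 + 2889) = 1/(17870197/6183) = 6183/17870197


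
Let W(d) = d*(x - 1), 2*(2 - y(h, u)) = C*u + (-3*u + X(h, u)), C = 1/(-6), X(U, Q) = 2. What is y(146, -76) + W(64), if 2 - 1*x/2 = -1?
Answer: 602/3 ≈ 200.67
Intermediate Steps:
x = 6 (x = 4 - 2*(-1) = 4 + 2 = 6)
C = -⅙ ≈ -0.16667
y(h, u) = 1 + 19*u/12 (y(h, u) = 2 - (-u/6 + (-3*u + 2))/2 = 2 - (-u/6 + (2 - 3*u))/2 = 2 - (2 - 19*u/6)/2 = 2 + (-1 + 19*u/12) = 1 + 19*u/12)
W(d) = 5*d (W(d) = d*(6 - 1) = d*5 = 5*d)
y(146, -76) + W(64) = (1 + (19/12)*(-76)) + 5*64 = (1 - 361/3) + 320 = -358/3 + 320 = 602/3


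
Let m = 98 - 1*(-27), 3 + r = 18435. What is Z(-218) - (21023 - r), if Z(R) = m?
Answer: -2466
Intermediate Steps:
r = 18432 (r = -3 + 18435 = 18432)
m = 125 (m = 98 + 27 = 125)
Z(R) = 125
Z(-218) - (21023 - r) = 125 - (21023 - 1*18432) = 125 - (21023 - 18432) = 125 - 1*2591 = 125 - 2591 = -2466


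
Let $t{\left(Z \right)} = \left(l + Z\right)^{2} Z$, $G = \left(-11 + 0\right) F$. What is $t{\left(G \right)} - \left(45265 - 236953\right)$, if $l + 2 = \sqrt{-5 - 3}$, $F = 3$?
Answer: $151527 + 4620 i \sqrt{2} \approx 1.5153 \cdot 10^{5} + 6533.7 i$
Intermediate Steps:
$l = -2 + 2 i \sqrt{2}$ ($l = -2 + \sqrt{-5 - 3} = -2 + \sqrt{-8} = -2 + 2 i \sqrt{2} \approx -2.0 + 2.8284 i$)
$G = -33$ ($G = \left(-11 + 0\right) 3 = \left(-11\right) 3 = -33$)
$t{\left(Z \right)} = Z \left(-2 + Z + 2 i \sqrt{2}\right)^{2}$ ($t{\left(Z \right)} = \left(\left(-2 + 2 i \sqrt{2}\right) + Z\right)^{2} Z = \left(-2 + Z + 2 i \sqrt{2}\right)^{2} Z = Z \left(-2 + Z + 2 i \sqrt{2}\right)^{2}$)
$t{\left(G \right)} - \left(45265 - 236953\right) = - 33 \left(-2 - 33 + 2 i \sqrt{2}\right)^{2} - \left(45265 - 236953\right) = - 33 \left(-35 + 2 i \sqrt{2}\right)^{2} - \left(45265 - 236953\right) = - 33 \left(-35 + 2 i \sqrt{2}\right)^{2} - -191688 = - 33 \left(-35 + 2 i \sqrt{2}\right)^{2} + 191688 = 191688 - 33 \left(-35 + 2 i \sqrt{2}\right)^{2}$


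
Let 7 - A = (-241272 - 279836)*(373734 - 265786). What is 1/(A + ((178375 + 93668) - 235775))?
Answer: 1/56252602659 ≈ 1.7777e-11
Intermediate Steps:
A = 56252566391 (A = 7 - (-241272 - 279836)*(373734 - 265786) = 7 - (-521108)*107948 = 7 - 1*(-56252566384) = 7 + 56252566384 = 56252566391)
1/(A + ((178375 + 93668) - 235775)) = 1/(56252566391 + ((178375 + 93668) - 235775)) = 1/(56252566391 + (272043 - 235775)) = 1/(56252566391 + 36268) = 1/56252602659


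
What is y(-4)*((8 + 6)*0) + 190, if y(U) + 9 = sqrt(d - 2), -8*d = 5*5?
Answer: 190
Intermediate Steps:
d = -25/8 (d = -5*5/8 = -1/8*25 = -25/8 ≈ -3.1250)
y(U) = -9 + I*sqrt(82)/4 (y(U) = -9 + sqrt(-25/8 - 2) = -9 + sqrt(-41/8) = -9 + I*sqrt(82)/4)
y(-4)*((8 + 6)*0) + 190 = (-9 + I*sqrt(82)/4)*((8 + 6)*0) + 190 = (-9 + I*sqrt(82)/4)*(14*0) + 190 = (-9 + I*sqrt(82)/4)*0 + 190 = 0 + 190 = 190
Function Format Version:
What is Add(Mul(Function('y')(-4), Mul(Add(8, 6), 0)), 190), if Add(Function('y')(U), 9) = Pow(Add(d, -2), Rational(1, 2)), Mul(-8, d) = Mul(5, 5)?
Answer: 190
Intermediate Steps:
d = Rational(-25, 8) (d = Mul(Rational(-1, 8), Mul(5, 5)) = Mul(Rational(-1, 8), 25) = Rational(-25, 8) ≈ -3.1250)
Function('y')(U) = Add(-9, Mul(Rational(1, 4), I, Pow(82, Rational(1, 2)))) (Function('y')(U) = Add(-9, Pow(Add(Rational(-25, 8), -2), Rational(1, 2))) = Add(-9, Pow(Rational(-41, 8), Rational(1, 2))) = Add(-9, Mul(Rational(1, 4), I, Pow(82, Rational(1, 2)))))
Add(Mul(Function('y')(-4), Mul(Add(8, 6), 0)), 190) = Add(Mul(Add(-9, Mul(Rational(1, 4), I, Pow(82, Rational(1, 2)))), Mul(Add(8, 6), 0)), 190) = Add(Mul(Add(-9, Mul(Rational(1, 4), I, Pow(82, Rational(1, 2)))), Mul(14, 0)), 190) = Add(Mul(Add(-9, Mul(Rational(1, 4), I, Pow(82, Rational(1, 2)))), 0), 190) = Add(0, 190) = 190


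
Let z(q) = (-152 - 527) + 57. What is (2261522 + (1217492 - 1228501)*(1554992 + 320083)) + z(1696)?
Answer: -20640439775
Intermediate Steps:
z(q) = -622 (z(q) = -679 + 57 = -622)
(2261522 + (1217492 - 1228501)*(1554992 + 320083)) + z(1696) = (2261522 + (1217492 - 1228501)*(1554992 + 320083)) - 622 = (2261522 - 11009*1875075) - 622 = (2261522 - 20642700675) - 622 = -20640439153 - 622 = -20640439775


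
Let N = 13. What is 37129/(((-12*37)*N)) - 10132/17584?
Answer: -22229945/3171714 ≈ -7.0088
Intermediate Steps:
37129/(((-12*37)*N)) - 10132/17584 = 37129/((-12*37*13)) - 10132/17584 = 37129/((-444*13)) - 10132*1/17584 = 37129/(-5772) - 2533/4396 = 37129*(-1/5772) - 2533/4396 = -37129/5772 - 2533/4396 = -22229945/3171714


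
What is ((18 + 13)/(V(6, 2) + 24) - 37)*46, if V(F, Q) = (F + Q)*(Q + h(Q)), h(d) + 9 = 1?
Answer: -21137/12 ≈ -1761.4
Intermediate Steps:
h(d) = -8 (h(d) = -9 + 1 = -8)
V(F, Q) = (-8 + Q)*(F + Q) (V(F, Q) = (F + Q)*(Q - 8) = (F + Q)*(-8 + Q) = (-8 + Q)*(F + Q))
((18 + 13)/(V(6, 2) + 24) - 37)*46 = ((18 + 13)/((2**2 - 8*6 - 8*2 + 6*2) + 24) - 37)*46 = (31/((4 - 48 - 16 + 12) + 24) - 37)*46 = (31/(-48 + 24) - 37)*46 = (31/(-24) - 37)*46 = (31*(-1/24) - 37)*46 = (-31/24 - 37)*46 = -919/24*46 = -21137/12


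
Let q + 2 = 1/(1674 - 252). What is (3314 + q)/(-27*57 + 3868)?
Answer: 4709665/3311838 ≈ 1.4221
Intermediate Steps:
q = -2843/1422 (q = -2 + 1/(1674 - 252) = -2 + 1/1422 = -2843/1422 ≈ -1.9993)
(3314 + q)/(-27*57 + 3868) = (3314 - 2843/1422)/(-27*57 + 3868) = 4709665/(1422*(-1539 + 3868)) = (4709665/1422)/2329 = (4709665/1422)*(1/2329) = 4709665/3311838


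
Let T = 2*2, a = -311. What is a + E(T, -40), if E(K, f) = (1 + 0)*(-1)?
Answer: -312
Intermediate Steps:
T = 4
E(K, f) = -1 (E(K, f) = 1*(-1) = -1)
a + E(T, -40) = -311 - 1 = -312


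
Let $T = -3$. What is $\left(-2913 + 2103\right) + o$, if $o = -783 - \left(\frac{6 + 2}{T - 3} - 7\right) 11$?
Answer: $- \frac{4504}{3} \approx -1501.3$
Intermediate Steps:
$o = - \frac{2074}{3}$ ($o = -783 - \left(\frac{6 + 2}{-3 - 3} - 7\right) 11 = -783 - \left(\frac{8}{-6} - 7\right) 11 = -783 - \left(8 \left(- \frac{1}{6}\right) - 7\right) 11 = -783 - \left(- \frac{4}{3} - 7\right) 11 = -783 - \left(- \frac{25}{3}\right) 11 = -783 - - \frac{275}{3} = -783 + \frac{275}{3} = - \frac{2074}{3} \approx -691.33$)
$\left(-2913 + 2103\right) + o = \left(-2913 + 2103\right) - \frac{2074}{3} = -810 - \frac{2074}{3} = - \frac{4504}{3}$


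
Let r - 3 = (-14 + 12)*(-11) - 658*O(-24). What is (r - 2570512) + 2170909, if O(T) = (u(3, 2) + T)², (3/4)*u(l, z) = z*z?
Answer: -5659690/9 ≈ -6.2885e+5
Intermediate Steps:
u(l, z) = 4*z²/3 (u(l, z) = 4*(z*z)/3 = 4*z²/3)
O(T) = (16/3 + T)² (O(T) = ((4/3)*2² + T)² = ((4/3)*4 + T)² = (16/3 + T)²)
r = -2063263/9 (r = 3 + ((-14 + 12)*(-11) - 658*(16 + 3*(-24))²/9) = 3 + (-2*(-11) - 658*(16 - 72)²/9) = 3 + (22 - 658*(-56)²/9) = 3 + (22 - 658*3136/9) = 3 + (22 - 2063488/9) = 3 - 2063290/9 = -2063263/9 ≈ -2.2925e+5)
(r - 2570512) + 2170909 = (-2063263/9 - 2570512) + 2170909 = -25197871/9 + 2170909 = -5659690/9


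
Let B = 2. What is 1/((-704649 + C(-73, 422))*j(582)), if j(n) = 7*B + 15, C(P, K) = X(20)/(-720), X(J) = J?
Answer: -36/735653585 ≈ -4.8936e-8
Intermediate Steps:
C(P, K) = -1/36 (C(P, K) = 20/(-720) = 20*(-1/720) = -1/36)
j(n) = 29 (j(n) = 7*2 + 15 = 14 + 15 = 29)
1/((-704649 + C(-73, 422))*j(582)) = 1/(-704649 - 1/36*29) = (1/29)/(-25367365/36) = -36/25367365*1/29 = -36/735653585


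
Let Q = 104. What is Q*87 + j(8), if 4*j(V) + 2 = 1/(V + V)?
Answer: 579041/64 ≈ 9047.5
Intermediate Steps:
j(V) = -½ + 1/(8*V) (j(V) = -½ + 1/(4*(V + V)) = -½ + 1/(4*((2*V))) = -½ + (1/(2*V))/4 = -½ + 1/(8*V))
Q*87 + j(8) = 104*87 + (⅛)*(1 - 4*8)/8 = 9048 + (⅛)*(⅛)*(1 - 32) = 9048 + (⅛)*(⅛)*(-31) = 9048 - 31/64 = 579041/64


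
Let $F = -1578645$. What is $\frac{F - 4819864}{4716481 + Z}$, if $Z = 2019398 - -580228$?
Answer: $- \frac{6398509}{7316107} \approx -0.87458$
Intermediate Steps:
$Z = 2599626$ ($Z = 2019398 + 580228 = 2599626$)
$\frac{F - 4819864}{4716481 + Z} = \frac{-1578645 - 4819864}{4716481 + 2599626} = - \frac{6398509}{7316107}$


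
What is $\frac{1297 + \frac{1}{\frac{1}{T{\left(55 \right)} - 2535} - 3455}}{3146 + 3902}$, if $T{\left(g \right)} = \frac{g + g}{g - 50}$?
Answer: $\frac{11261091039}{61193667968} \approx 0.18402$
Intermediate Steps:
$T{\left(g \right)} = \frac{2 g}{-50 + g}$
$\frac{1297 + \frac{1}{\frac{1}{T{\left(55 \right)} - 2535} - 3455}}{3146 + 3902} = \frac{1297 + \frac{1}{\frac{1}{2 \cdot 55 \frac{1}{-50 + 55} - 2535} - 3455}}{3146 + 3902} = \frac{1297 + \frac{1}{\frac{1}{2 \cdot 55 \cdot \frac{1}{5} - 2535} - 3455}}{7048} = \left(1297 + \frac{1}{\frac{1}{2 \cdot 55 \cdot \frac{1}{5} - 2535} - 3455}\right) \frac{1}{7048} = \left(1297 + \frac{1}{\frac{1}{22 - 2535} - 3455}\right) \frac{1}{7048} = \left(1297 + \frac{1}{\frac{1}{-2513} - 3455}\right) \frac{1}{7048} = \left(1297 + \frac{1}{- \frac{1}{2513} - 3455}\right) \frac{1}{7048} = \left(1297 + \frac{1}{- \frac{8682416}{2513}}\right) \frac{1}{7048} = \left(1297 - \frac{2513}{8682416}\right) \frac{1}{7048} = \frac{11261091039}{8682416} \cdot \frac{1}{7048} = \frac{11261091039}{61193667968}$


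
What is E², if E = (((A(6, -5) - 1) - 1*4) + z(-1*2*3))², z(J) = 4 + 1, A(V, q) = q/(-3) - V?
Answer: 28561/81 ≈ 352.60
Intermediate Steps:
A(V, q) = -V - q/3 (A(V, q) = q*(-⅓) - V = -q/3 - V = -V - q/3)
z(J) = 5
E = 169/9 (E = ((((-1*6 - ⅓*(-5)) - 1) - 1*4) + 5)² = ((((-6 + 5/3) - 1) - 4) + 5)² = (((-13/3 - 1) - 4) + 5)² = ((-16/3 - 4) + 5)² = (-28/3 + 5)² = (-13/3)² = 169/9 ≈ 18.778)
E² = (169/9)² = 28561/81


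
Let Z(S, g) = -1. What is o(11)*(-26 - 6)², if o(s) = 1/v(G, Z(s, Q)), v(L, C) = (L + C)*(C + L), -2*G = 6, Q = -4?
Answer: 64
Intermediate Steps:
G = -3 (G = -½*6 = -3)
v(L, C) = (C + L)² (v(L, C) = (C + L)*(C + L) = (C + L)²)
o(s) = 1/16 (o(s) = 1/((-1 - 3)²) = 1/((-4)²) = 1/16)
o(11)*(-26 - 6)² = (-26 - 6)²/16 = (1/16)*(-32)² = (1/16)*1024 = 64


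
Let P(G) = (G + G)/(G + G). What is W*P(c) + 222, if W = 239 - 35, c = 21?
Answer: 426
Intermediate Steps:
P(G) = 1 (P(G) = (2*G)/((2*G)) = (2*G)*(1/(2*G)) = 1)
W = 204
W*P(c) + 222 = 204*1 + 222 = 204 + 222 = 426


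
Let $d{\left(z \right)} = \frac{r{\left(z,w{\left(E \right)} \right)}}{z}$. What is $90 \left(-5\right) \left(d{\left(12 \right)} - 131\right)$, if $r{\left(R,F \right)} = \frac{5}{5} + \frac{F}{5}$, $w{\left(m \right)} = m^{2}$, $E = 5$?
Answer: $58725$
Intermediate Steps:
$r{\left(R,F \right)} = 1 + \frac{F}{5}$ ($r{\left(R,F \right)} = 5 \cdot \frac{1}{5} + F \frac{1}{5} = 1 + \frac{F}{5}$)
$d{\left(z \right)} = \frac{6}{z}$ ($d{\left(z \right)} = \frac{1 + \frac{5^{2}}{5}}{z} = \frac{1 + \frac{1}{5} \cdot 25}{z} = \frac{1 + 5}{z} = \frac{6}{z}$)
$90 \left(-5\right) \left(d{\left(12 \right)} - 131\right) = 90 \left(-5\right) \left(\frac{6}{12} - 131\right) = - 450 \left(6 \cdot \frac{1}{12} - 131\right) = - 450 \left(\frac{1}{2} - 131\right) = \left(-450\right) \left(- \frac{261}{2}\right) = 58725$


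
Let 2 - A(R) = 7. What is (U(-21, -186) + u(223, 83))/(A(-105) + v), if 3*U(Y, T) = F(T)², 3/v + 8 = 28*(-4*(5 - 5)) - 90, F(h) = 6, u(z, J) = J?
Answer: -9310/493 ≈ -18.884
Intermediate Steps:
A(R) = -5 (A(R) = 2 - 1*7 = 2 - 7 = -5)
v = -3/98 (v = 3/(-8 + (28*(-4*(5 - 5)) - 90)) = 3/(-8 + (28*(-4*0) - 90)) = 3/(-8 + (28*0 - 90)) = 3/(-8 + (0 - 90)) = 3/(-8 - 90) = 3/(-98) = 3*(-1/98) = -3/98 ≈ -0.030612)
U(Y, T) = 12 (U(Y, T) = (⅓)*6² = (⅓)*36 = 12)
(U(-21, -186) + u(223, 83))/(A(-105) + v) = (12 + 83)/(-5 - 3/98) = 95/(-493/98) = 95*(-98/493) = -9310/493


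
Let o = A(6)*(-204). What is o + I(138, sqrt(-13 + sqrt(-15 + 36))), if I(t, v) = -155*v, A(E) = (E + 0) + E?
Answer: -2448 - 155*I*sqrt(13 - sqrt(21)) ≈ -2448.0 - 449.7*I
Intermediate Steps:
A(E) = 2*E (A(E) = E + E = 2*E)
o = -2448 (o = (2*6)*(-204) = 12*(-204) = -2448)
o + I(138, sqrt(-13 + sqrt(-15 + 36))) = -2448 - 155*sqrt(-13 + sqrt(-15 + 36)) = -2448 - 155*sqrt(-13 + sqrt(21))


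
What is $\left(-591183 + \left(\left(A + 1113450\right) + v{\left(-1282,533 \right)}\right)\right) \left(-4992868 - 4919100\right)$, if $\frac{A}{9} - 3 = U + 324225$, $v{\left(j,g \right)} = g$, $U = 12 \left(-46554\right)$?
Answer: $15730094976640$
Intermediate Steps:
$U = -558648$
$A = -2109780$ ($A = 27 + 9 \left(-558648 + 324225\right) = 27 + 9 \left(-234423\right) = 27 - 2109807 = -2109780$)
$\left(-591183 + \left(\left(A + 1113450\right) + v{\left(-1282,533 \right)}\right)\right) \left(-4992868 - 4919100\right) = \left(-591183 + \left(\left(-2109780 + 1113450\right) + 533\right)\right) \left(-4992868 - 4919100\right) = \left(-591183 + \left(-996330 + 533\right)\right) \left(-9911968\right) = \left(-591183 - 995797\right) \left(-9911968\right) = \left(-1586980\right) \left(-9911968\right) = 15730094976640$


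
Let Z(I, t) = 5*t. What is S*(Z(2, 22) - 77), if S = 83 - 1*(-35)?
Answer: 3894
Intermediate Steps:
S = 118 (S = 83 + 35 = 118)
S*(Z(2, 22) - 77) = 118*(5*22 - 77) = 118*(110 - 77) = 118*33 = 3894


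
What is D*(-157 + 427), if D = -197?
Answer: -53190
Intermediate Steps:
D*(-157 + 427) = -197*(-157 + 427) = -197*270 = -53190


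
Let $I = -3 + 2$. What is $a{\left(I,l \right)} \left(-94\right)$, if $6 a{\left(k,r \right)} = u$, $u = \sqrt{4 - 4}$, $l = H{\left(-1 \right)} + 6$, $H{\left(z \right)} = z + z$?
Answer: $0$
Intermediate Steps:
$I = -1$
$H{\left(z \right)} = 2 z$
$l = 4$ ($l = 2 \left(-1\right) + 6 = -2 + 6 = 4$)
$u = 0$ ($u = \sqrt{0} = 0$)
$a{\left(k,r \right)} = 0$ ($a{\left(k,r \right)} = \frac{1}{6} \cdot 0 = 0$)
$a{\left(I,l \right)} \left(-94\right) = 0 \left(-94\right) = 0$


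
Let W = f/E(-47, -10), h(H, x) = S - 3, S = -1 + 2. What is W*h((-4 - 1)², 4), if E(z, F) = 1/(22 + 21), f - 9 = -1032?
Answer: 87978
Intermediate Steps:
f = -1023 (f = 9 - 1032 = -1023)
E(z, F) = 1/43
S = 1
h(H, x) = -2 (h(H, x) = 1 - 3 = -2)
W = -43989 (W = -1023/1/43 = -1023*43 = -43989)
W*h((-4 - 1)², 4) = -43989*(-2) = 87978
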